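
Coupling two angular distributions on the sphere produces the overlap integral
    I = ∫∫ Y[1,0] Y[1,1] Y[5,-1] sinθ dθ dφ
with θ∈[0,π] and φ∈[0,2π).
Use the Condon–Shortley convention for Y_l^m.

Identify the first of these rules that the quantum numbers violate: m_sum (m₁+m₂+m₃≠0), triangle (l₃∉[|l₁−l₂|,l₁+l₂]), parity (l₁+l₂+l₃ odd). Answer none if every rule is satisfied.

m₁+m₂+m₃ = 0 + 1 − 1 = 0  ✓
triangle: |1−1|=0 ≤ l₃=5 ≤ 1+1=2  ✗
parity: l₁+l₂+l₃ = 7 is odd

triangle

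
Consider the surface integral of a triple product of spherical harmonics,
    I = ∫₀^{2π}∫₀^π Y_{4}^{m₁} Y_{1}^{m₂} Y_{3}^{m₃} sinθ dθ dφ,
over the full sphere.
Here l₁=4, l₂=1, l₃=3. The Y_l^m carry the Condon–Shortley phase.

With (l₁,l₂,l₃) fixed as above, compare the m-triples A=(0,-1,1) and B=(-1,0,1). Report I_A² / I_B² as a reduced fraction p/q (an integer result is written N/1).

Shared (l₁,l₂,l₃)=(4,1,3): N and (l;000)² cancel in I_A²/I_B².
A: Δ = 2!·6!·0!/9! = 1/252; Racah Σ t=0..0: t=0:+1/96 = 1/96; ⇒ 3j(4 1 3; 0 -1 1)² = 1/42, sgn +1
B: Δ = 2!·6!·0!/9! = 1/252; Racah Σ t=1..1: t=1:−1/48 = -1/48; ⇒ 3j(4 1 3; -1 0 1)² = 5/84, sgn -1
I_A²/I_B² = (1/42)/(5/84) = 2/5

2/5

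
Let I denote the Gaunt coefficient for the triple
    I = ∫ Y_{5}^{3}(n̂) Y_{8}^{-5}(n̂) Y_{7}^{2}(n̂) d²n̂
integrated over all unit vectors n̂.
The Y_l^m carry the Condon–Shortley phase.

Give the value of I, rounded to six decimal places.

0.056053

Checks pass: Σm=0; 20 even; l₃=7∈[3,13].
(2·5+1)(2·8+1)(2·7+1) = 2805
Δ: 6! 4! 10! / 21! → 1/814773960
sum: t=1:−1/87091200 t=2:+1/4976640 t=3:−1/2073600 t=4:+1/4976640 t=5:−1/87091200 = -1/9676800
3j²(5 8 7; 0 0 0) = Δ·Π!·Σ² = 360/46189  (sign +1)
sum: t=0:+1/87091200 t=1:−1/58060800 t=2:+1/418037760 = -1/298598400
3j²(5 8 7; 3 -5 2) = Δ·Π!·Σ² = 7/3876  (sign +1)
combine: 4πI² = 2805·360/46189·7/3876 = 3150/79781
take √, sign +1: I = 0.05605323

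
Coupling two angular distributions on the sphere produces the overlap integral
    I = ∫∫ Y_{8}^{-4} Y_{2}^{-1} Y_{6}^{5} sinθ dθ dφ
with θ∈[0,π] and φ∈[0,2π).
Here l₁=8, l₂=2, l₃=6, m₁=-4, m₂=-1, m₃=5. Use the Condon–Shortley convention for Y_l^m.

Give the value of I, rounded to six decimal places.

Rules hold: Σm=0, L=16 even, 6≤6≤10.
N = 17·5·13 = 1105
Δ = 4!·12!·0!/17! = 1/30940
Racah Σ t=2..2: t=2:+1/2073600 = 1/2073600
⇒ 3j(8 2 6; 0 0 0)² = 28/1105, sgn +1
Racah Σ t=1..1: t=1:−1/239500800 = -1/239500800
⇒ 3j(8 2 6; -4 -1 5)² = 12/7735, sgn +1
4πI² = N·(3j₀)²·(3jₘ)² = 48/1105
I = +1·√(0.0434389/4π) = 0.05879421

0.058794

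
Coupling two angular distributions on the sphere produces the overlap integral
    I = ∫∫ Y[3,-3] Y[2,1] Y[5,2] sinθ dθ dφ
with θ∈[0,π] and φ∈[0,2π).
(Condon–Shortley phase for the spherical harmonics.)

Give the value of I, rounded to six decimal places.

m-sum 0 ✓  L=10 even ✓  1≤5≤5 ✓
Π(2lᵢ+1) = 7×5×11 = 385
triangle coeff Δ(3,2,5) = 1/2310
Σ_t [0,0]: t=0:+1/144 = 1/144
(3j)²=10/231 [(3 2 5; 0 0 0)], sign=-1
Σ_t [0,0]: t=0:+1/4320 = 1/4320
(3j)²=1/330 [(3 2 5; -3 1 2)], sign=-1
⇒ 4πI² = 5/99
I = (+1)√(5/99/(4π)) = 0.06339609

0.063396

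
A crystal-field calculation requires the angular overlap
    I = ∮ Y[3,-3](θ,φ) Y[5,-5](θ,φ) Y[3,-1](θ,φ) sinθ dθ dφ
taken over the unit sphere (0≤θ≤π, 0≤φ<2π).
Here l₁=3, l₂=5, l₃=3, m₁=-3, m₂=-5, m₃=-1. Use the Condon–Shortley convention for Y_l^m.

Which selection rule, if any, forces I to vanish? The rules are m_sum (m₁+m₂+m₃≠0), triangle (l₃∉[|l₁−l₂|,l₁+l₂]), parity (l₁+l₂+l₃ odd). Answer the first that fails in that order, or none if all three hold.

m_sum

Σmᵢ = -9  ✗
l₃∈[|l₁−l₂|,l₁+l₂]=[2,8], have l₃=3
Σlᵢ = 11 ⇒ odd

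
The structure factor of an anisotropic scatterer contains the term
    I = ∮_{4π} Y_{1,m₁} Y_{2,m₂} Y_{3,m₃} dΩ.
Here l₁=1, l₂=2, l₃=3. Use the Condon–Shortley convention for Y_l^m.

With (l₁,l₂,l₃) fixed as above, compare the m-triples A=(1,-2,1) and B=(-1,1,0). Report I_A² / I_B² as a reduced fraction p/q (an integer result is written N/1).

1/3

l's match ⇒ only the (l;m) 3-j factors differ between A and B.
A: triangle coeff Δ(1,2,3) = 1/105; Σ_t [0,0]: t=0:+1/48 = 1/48; (3j)²=1/105 [(1 2 3; 1 -2 1)], sign=+1
B: triangle coeff Δ(1,2,3) = 1/105; Σ_t [0,0]: t=0:+1/12 = 1/12; (3j)²=1/35 [(1 2 3; -1 1 0)], sign=-1
I_A²/I_B² = (1/105)/(1/35) = 1/3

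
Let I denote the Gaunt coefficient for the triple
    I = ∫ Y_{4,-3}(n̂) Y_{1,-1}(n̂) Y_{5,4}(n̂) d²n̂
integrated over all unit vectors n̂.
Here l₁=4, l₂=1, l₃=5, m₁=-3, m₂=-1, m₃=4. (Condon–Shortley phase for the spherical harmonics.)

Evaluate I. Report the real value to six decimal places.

Checks pass: Σm=0; 10 even; l₃=5∈[3,5].
(2·4+1)(2·1+1)(2·5+1) = 297
Δ: 0! 8! 2! / 11! → 1/495
sum: t=0:+1/576 = 1/576
3j²(4 1 5; 0 0 0) = Δ·Π!·Σ² = 5/99  (sign -1)
sum: t=0:+1/10080 = 1/10080
3j²(4 1 5; -3 -1 4) = Δ·Π!·Σ² = 4/55  (sign -1)
combine: 4πI² = 297·5/99·4/55 = 12/11
take √, sign +1: I = 0.29463840

0.294638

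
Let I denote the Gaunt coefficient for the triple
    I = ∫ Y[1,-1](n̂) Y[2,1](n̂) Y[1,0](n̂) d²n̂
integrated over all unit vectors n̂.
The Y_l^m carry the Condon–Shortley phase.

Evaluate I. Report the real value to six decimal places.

-0.218510

Rules hold: Σm=0, L=4 even, 1≤1≤3.
N = 3·5·3 = 45
Δ = 2!·0!·2!/5! = 1/30
Racah Σ t=1..1: t=1:−1/1 = -1/1
⇒ 3j(1 2 1; 0 0 0)² = 2/15, sgn +1
Racah Σ t=2..2: t=2:+1/2 = 1/2
⇒ 3j(1 2 1; -1 1 0)² = 1/10, sgn -1
4πI² = N·(3j₀)²·(3jₘ)² = 3/5
I = -1·√(0.6/4π) = -0.21850969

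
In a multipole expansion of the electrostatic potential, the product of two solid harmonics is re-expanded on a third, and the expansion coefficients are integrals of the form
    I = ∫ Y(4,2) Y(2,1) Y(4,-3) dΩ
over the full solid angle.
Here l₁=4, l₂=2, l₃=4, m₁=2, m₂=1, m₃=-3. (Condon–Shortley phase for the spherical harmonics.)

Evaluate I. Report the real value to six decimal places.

-0.187702

m-sum 0 ✓  L=10 even ✓  2≤4≤6 ✓
Π(2lᵢ+1) = 9×5×9 = 405
triangle coeff Δ(4,2,4) = 1/13860
Σ_t [0,2]: t=0:+1/192 t=1:−1/36 t=2:+1/192 = -5/288
(3j)²=20/693 [(4 2 4; 0 0 0)], sign=-1
Σ_t [1,2]: t=1:−1/240 t=2:+1/1440 = -1/288
(3j)²=5/132 [(4 2 4; 2 1 -3)], sign=+1
⇒ 4πI² = 375/847
I = (-1)√(375/847/(4π)) = -0.18770204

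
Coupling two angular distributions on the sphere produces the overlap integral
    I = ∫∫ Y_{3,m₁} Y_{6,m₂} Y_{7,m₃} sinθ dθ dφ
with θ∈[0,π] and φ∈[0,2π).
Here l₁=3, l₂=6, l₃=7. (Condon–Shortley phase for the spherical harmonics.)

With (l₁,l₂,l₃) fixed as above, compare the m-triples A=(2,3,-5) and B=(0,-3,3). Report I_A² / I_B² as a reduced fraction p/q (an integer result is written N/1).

l's match ⇒ only the (l;m) 3-j factors differ between A and B.
A: triangle coeff Δ(3,6,7) = 1/2042040; Σ_t [0,1]: t=0:+1/4354560 t=1:−1/1935360 = -1/3483648; (3j)²=125/12376 [(3 6 7; 2 3 -5)], sign=-1
B: triangle coeff Δ(3,6,7) = 1/2042040; Σ_t [0,2]: t=0:+1/362880 t=1:−1/322560 t=2:+1/4354560 = -1/8709120; (3j)²=3/68068 [(3 6 7; 0 -3 3)], sign=-1
I_A²/I_B² = (125/12376)/(3/68068) = 1375/6

1375/6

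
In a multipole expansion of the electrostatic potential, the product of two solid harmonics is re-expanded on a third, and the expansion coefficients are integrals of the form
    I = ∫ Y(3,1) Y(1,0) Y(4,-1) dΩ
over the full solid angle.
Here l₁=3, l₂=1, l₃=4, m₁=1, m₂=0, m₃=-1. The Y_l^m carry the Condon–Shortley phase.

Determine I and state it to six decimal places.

-0.238414

Checks pass: Σm=0; 8 even; l₃=4∈[2,4].
(2·3+1)(2·1+1)(2·4+1) = 189
Δ: 0! 6! 2! / 9! → 1/252
sum: t=0:+1/36 = 1/36
3j²(3 1 4; 0 0 0) = Δ·Π!·Σ² = 4/63  (sign +1)
sum: t=0:+1/48 = 1/48
3j²(3 1 4; 1 0 -1) = Δ·Π!·Σ² = 5/84  (sign -1)
combine: 4πI² = 189·4/63·5/84 = 5/7
take √, sign -1: I = -0.23841361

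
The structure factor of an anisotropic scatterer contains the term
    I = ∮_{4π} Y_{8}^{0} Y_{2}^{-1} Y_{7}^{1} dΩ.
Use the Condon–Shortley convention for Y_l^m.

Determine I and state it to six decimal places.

0.000000

L=17 odd ⇒ parity kills the (l;000) factor ⇒ I = 0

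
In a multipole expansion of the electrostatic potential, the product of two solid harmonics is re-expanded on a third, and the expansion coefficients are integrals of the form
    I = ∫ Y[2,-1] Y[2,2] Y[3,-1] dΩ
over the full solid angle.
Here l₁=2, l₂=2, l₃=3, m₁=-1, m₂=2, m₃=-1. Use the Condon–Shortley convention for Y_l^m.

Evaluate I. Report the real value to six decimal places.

0.000000

Σlᵢ=7 odd — θ-integrand is odd under cosθ→−cosθ; I=0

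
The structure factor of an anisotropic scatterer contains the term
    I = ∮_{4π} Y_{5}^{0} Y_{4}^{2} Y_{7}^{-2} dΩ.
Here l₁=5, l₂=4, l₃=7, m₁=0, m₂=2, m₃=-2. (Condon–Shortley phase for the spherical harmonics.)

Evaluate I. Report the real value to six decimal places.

-0.014400

m-sum 0 ✓  L=16 even ✓  1≤7≤9 ✓
Π(2lᵢ+1) = 11×9×15 = 1485
triangle coeff Δ(5,4,7) = 1/6126120
Σ_t [0,2]: t=0:+1/69120 t=1:−1/20736 t=2:+1/69120 = -1/51840
(3j)²=280/21879 [(5 4 7; 0 0 0)], sign=+1
Σ_t [0,2]: t=0:+1/1036800 t=1:−1/69120 t=2:+1/69120 = 1/1036800
(3j)²=1/7293 [(5 4 7; 0 2 -2)], sign=-1
⇒ 4πI² = 1400/537251
I = (-1)√(1400/537251/(4π)) = -0.01440026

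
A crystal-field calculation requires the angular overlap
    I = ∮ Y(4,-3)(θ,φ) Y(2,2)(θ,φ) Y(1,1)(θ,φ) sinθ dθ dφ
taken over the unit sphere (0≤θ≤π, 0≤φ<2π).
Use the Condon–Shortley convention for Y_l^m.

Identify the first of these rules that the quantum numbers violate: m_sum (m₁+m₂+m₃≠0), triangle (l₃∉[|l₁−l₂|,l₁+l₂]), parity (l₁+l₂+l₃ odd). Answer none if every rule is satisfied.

Σmᵢ = 0  ✓
l₃∈[|l₁−l₂|,l₁+l₂]=[2,6], have l₃=1  ✗
Σlᵢ = 7 ⇒ odd

triangle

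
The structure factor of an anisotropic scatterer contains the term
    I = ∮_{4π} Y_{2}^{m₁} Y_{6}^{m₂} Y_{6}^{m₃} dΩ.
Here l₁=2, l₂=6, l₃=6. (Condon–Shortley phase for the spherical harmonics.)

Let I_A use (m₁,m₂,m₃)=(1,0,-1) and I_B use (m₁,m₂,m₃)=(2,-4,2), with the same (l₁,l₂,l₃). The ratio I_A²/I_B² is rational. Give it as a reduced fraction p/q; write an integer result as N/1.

7/180

Shared (l₁,l₂,l₃)=(2,6,6): N and (l;000)² cancel in I_A²/I_B².
A: Δ = 2!·2!·10!/15! = 1/90090; Racah Σ t=0..1: t=0:+1/34560 t=1:−1/28800 = -1/172800; ⇒ 3j(2 6 6; 1 0 -1)² = 1/1430, sgn +1
B: Δ = 2!·2!·10!/15! = 1/90090; Racah Σ t=0..0: t=0:+1/322560 = 1/322560; ⇒ 3j(2 6 6; 2 -4 2)² = 18/1001, sgn +1
I_A²/I_B² = (1/1430)/(18/1001) = 7/180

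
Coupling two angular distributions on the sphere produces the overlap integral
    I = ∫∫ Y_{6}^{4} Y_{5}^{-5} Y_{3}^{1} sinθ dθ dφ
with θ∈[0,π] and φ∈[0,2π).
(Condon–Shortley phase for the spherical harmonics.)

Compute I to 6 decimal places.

Rules hold: Σm=0, L=14 even, 1≤3≤11.
N = 13·11·7 = 1001
Δ = 8!·4!·2!/15! = 1/675675
Racah Σ t=3..5: t=3:−1/8640 t=4:+1/2304 t=5:−1/8640 = 7/34560
⇒ 3j(6 5 3; 0 0 0)² = 7/429, sgn -1
Racah Σ t=0..0: t=0:+1/322560 = 1/322560
⇒ 3j(6 5 3; 4 -5 1)² = 18/1001, sgn +1
4πI² = N·(3j₀)²·(3jₘ)² = 42/143
I = -1·√(0.293706/4π) = -0.15288036

-0.152880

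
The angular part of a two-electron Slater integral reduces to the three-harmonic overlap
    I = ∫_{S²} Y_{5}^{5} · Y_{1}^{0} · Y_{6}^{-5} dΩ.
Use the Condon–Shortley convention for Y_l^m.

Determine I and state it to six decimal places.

-0.135514

m-sum 0 ✓  L=12 even ✓  4≤6≤6 ✓
Π(2lᵢ+1) = 11×3×13 = 429
triangle coeff Δ(5,1,6) = 1/858
Σ_t [0,0]: t=0:+1/14400 = 1/14400
(3j)²=6/143 [(5 1 6; 0 0 0)], sign=+1
Σ_t [0,0]: t=0:+1/3628800 = 1/3628800
(3j)²=1/78 [(5 1 6; 5 0 -5)], sign=-1
⇒ 4πI² = 3/13
I = (-1)√(3/13/(4π)) = -0.13551395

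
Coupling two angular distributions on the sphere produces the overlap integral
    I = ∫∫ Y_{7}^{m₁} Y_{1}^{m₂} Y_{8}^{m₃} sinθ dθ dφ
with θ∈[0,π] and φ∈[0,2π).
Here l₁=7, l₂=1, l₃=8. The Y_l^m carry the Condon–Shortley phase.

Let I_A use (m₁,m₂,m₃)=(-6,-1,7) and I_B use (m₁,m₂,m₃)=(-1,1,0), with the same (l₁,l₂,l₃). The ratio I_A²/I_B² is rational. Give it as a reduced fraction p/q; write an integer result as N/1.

15/4

l's match ⇒ only the (l;m) 3-j factors differ between A and B.
A: triangle coeff Δ(7,1,8) = 1/2040; Σ_t [0,0]: t=0:+1/12454041600 = 1/12454041600; (3j)²=7/136 [(7 1 8; -6 -1 7)], sign=-1
B: triangle coeff Δ(7,1,8) = 1/2040; Σ_t [0,0]: t=0:+1/58060800 = 1/58060800; (3j)²=7/510 [(7 1 8; -1 1 0)], sign=+1
I_A²/I_B² = (7/136)/(7/510) = 15/4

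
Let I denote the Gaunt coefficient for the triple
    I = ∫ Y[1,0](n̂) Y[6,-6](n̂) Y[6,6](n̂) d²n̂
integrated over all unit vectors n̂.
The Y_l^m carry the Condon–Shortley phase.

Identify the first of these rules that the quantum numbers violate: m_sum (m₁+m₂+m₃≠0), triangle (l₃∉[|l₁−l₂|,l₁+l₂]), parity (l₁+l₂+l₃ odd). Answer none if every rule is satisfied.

azimuthal sum: 0 − 6 + 6 = 0  ✓
5 ≤ 6 ≤ 7 (triangle on l)  ✓
L = 1 + 6 + 6 = 13 (odd)  ✗

parity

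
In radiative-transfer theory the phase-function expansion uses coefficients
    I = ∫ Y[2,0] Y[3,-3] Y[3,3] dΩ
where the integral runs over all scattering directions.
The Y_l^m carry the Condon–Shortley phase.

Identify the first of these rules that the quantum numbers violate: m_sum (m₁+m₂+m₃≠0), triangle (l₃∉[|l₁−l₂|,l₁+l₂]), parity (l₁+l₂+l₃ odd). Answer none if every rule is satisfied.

m₁+m₂+m₃ = 0 − 3 + 3 = 0  ✓
triangle: |2−3|=1 ≤ l₃=3 ≤ 2+3=5  ✓
parity: l₁+l₂+l₃ = 8 is even  ✓

none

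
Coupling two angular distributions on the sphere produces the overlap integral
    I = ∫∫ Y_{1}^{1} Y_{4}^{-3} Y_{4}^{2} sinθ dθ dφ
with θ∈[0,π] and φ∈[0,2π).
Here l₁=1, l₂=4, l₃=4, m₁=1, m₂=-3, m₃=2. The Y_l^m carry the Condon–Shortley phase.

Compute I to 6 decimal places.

0.000000

l₁+l₂+l₃=9 is odd: 3j(l;000)=0 ⇒ I=0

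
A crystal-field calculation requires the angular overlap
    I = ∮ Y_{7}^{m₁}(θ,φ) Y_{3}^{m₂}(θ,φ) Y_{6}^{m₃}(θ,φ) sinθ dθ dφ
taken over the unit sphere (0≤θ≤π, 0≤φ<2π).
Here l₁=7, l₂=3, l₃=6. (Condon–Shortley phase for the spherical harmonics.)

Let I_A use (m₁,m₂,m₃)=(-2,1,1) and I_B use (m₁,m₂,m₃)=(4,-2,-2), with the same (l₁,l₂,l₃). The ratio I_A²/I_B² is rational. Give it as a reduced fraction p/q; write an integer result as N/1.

Same 7,3,6: normalisation and zero-m 3j drop out of the ratio.
A: Δ: 4! 10! 2! / 17! → 1/2042040; sum: t=2:+1/241920 t=3:−1/103680 t=4:+1/691200 = -59/14515200; 3j²(7 3 6; -2 1 1) = Δ·Π!·Σ² = 3481/340340  (sign +1)
B: Δ: 4! 10! 2! / 17! → 1/2042040; sum: t=0:+1/725760 t=1:−1/967680 = 1/2903040; 3j²(7 3 6; 4 -2 -2) = Δ·Π!·Σ² = 5/3094  (sign +1)
I_A²/I_B² = (3481/340340)/(5/3094) = 3481/550

3481/550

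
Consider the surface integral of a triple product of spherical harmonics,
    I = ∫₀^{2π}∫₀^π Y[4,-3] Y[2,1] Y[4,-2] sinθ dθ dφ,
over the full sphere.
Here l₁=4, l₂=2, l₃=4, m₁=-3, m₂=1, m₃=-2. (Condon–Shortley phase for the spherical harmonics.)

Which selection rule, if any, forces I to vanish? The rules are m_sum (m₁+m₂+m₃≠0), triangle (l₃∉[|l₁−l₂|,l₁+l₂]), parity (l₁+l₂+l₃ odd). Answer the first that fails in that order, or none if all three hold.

m_sum

m₁+m₂+m₃ = -3 + 1 − 2 = -4  ✗
triangle: |4−2|=2 ≤ l₃=4 ≤ 4+2=6
parity: l₁+l₂+l₃ = 10 is even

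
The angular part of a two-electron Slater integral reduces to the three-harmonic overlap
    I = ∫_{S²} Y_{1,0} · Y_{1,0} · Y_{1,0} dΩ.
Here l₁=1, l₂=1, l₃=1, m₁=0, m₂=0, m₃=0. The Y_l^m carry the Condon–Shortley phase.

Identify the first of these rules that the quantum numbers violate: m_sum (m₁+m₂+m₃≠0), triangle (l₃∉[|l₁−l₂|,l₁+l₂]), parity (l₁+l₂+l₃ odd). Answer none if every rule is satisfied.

parity

Σmᵢ = 0  ✓
l₃∈[|l₁−l₂|,l₁+l₂]=[0,2], have l₃=1  ✓
Σlᵢ = 3 ⇒ odd  ✗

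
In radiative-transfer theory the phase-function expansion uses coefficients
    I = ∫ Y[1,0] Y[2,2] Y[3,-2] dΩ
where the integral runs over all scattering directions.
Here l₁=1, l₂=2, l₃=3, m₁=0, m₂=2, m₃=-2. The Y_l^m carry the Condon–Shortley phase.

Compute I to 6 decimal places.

Checks pass: Σm=0; 6 even; l₃=3∈[1,3].
(2·1+1)(2·2+1)(2·3+1) = 105
Δ: 0! 2! 4! / 7! → 1/105
sum: t=0:+1/4 = 1/4
3j²(1 2 3; 0 0 0) = Δ·Π!·Σ² = 3/35  (sign -1)
sum: t=0:+1/24 = 1/24
3j²(1 2 3; 0 2 -2) = Δ·Π!·Σ² = 1/21  (sign -1)
combine: 4πI² = 105·3/35·1/21 = 3/7
take √, sign +1: I = 0.18467439

0.184674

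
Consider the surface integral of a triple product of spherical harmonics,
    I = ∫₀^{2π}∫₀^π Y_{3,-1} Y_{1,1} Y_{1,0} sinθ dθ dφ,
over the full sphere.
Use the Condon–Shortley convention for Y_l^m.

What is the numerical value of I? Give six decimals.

0.000000

|3−1|≤1≤3+1 violated ⇒ I = 0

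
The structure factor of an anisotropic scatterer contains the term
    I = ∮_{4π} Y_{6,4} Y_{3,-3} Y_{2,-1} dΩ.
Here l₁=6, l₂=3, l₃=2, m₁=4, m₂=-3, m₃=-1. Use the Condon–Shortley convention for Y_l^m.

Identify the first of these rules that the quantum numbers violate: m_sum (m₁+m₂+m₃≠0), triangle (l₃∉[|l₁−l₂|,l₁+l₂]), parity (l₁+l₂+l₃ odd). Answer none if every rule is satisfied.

triangle

Σmᵢ = 0  ✓
l₃∈[|l₁−l₂|,l₁+l₂]=[3,9], have l₃=2  ✗
Σlᵢ = 11 ⇒ odd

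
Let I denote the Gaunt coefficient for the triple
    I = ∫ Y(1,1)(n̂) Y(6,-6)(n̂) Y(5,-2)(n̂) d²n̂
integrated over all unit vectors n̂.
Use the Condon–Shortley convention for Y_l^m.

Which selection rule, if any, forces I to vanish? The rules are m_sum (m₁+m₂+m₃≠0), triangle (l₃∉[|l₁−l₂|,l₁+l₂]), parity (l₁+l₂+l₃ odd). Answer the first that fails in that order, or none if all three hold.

m_sum

m₁+m₂+m₃ = 1 − 6 − 2 = -7  ✗
triangle: |1−6|=5 ≤ l₃=5 ≤ 1+6=7
parity: l₁+l₂+l₃ = 12 is even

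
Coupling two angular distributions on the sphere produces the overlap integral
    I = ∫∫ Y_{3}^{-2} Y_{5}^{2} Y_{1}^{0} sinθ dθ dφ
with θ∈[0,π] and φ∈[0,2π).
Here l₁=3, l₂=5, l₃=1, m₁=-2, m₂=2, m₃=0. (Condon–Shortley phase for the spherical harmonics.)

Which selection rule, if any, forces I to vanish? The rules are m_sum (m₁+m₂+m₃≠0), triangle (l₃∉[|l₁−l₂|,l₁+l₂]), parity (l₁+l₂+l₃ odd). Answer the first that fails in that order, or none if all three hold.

triangle

m₁+m₂+m₃ = -2 + 2 + 0 = 0  ✓
triangle: |3−5|=2 ≤ l₃=1 ≤ 3+5=8  ✗
parity: l₁+l₂+l₃ = 9 is odd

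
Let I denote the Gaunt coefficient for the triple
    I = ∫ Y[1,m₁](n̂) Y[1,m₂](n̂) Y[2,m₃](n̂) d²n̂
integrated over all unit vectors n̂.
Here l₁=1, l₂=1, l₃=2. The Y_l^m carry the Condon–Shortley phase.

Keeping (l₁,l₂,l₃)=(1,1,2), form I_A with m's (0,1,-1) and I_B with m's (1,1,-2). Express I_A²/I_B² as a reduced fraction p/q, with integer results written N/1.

Shared (l₁,l₂,l₃)=(1,1,2): N and (l;000)² cancel in I_A²/I_B².
A: Δ = 0!·2!·2!/5! = 1/30; Racah Σ t=0..0: t=0:+1/2 = 1/2; ⇒ 3j(1 1 2; 0 1 -1)² = 1/10, sgn -1
B: Δ = 0!·2!·2!/5! = 1/30; Racah Σ t=0..0: t=0:+1/4 = 1/4; ⇒ 3j(1 1 2; 1 1 -2)² = 1/5, sgn +1
I_A²/I_B² = (1/10)/(1/5) = 1/2

1/2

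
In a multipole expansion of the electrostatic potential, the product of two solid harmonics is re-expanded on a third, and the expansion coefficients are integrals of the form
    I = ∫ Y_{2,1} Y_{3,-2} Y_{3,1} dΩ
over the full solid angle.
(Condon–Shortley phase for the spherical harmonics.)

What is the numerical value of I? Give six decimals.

0.162868

Checks pass: Σm=0; 8 even; l₃=3∈[1,5].
(2·2+1)(2·3+1)(2·3+1) = 245
Δ: 2! 2! 4! / 9! → 1/3780
sum: t=0:+1/24 t=1:−1/4 t=2:+1/24 = -1/6
3j²(2 3 3; 0 0 0) = Δ·Π!·Σ² = 4/105  (sign +1)
sum: t=0:+1/12 t=1:−1/48 = 1/16
3j²(2 3 3; 1 -2 1) = Δ·Π!·Σ² = 1/28  (sign +1)
combine: 4πI² = 245·4/105·1/28 = 1/3
take √, sign +1: I = 0.16286750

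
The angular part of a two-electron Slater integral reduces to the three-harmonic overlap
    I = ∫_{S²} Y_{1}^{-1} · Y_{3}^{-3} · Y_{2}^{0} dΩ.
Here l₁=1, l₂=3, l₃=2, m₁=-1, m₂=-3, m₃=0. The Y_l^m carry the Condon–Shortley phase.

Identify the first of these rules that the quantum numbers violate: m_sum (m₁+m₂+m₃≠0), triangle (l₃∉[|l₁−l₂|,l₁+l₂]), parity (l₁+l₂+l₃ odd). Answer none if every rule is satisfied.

m_sum

azimuthal sum: -1 − 3 + 0 = -4  ✗
2 ≤ 2 ≤ 4 (triangle on l)
L = 1 + 3 + 2 = 6 (even)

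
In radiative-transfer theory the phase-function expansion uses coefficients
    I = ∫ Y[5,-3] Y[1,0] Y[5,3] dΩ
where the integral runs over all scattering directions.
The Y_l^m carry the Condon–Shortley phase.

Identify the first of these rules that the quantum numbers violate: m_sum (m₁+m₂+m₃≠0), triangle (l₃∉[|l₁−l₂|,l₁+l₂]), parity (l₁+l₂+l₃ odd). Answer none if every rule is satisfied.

parity

azimuthal sum: -3 + 0 + 3 = 0  ✓
4 ≤ 5 ≤ 6 (triangle on l)  ✓
L = 5 + 1 + 5 = 11 (odd)  ✗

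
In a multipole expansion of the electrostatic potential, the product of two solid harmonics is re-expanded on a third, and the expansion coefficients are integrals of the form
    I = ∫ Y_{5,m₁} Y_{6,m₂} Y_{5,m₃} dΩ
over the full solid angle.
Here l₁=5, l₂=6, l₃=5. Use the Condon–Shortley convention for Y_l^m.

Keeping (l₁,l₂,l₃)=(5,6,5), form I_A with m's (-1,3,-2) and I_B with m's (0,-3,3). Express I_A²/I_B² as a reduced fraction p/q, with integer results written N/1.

Same 5,6,5: normalisation and zero-m 3j drop out of the ratio.
A: Δ: 6! 4! 6! / 17! → 1/28588560; sum: t=3:−1/155520 t=4:+1/23040 t=5:−1/34560 t=6:+1/622080 = 1/103680; 3j²(5 6 5; -1 3 -2) = Δ·Π!·Σ² = 9/2431  (sign -1)
B: Δ: 6! 4! 6! / 17! → 1/28588560; sum: t=1:−1/138240 t=2:+1/34560 t=3:−1/103680 = 1/82944; 3j²(5 6 5; 0 -3 3) = Δ·Π!·Σ² = 125/9724  (sign +1)
I_A²/I_B² = (9/2431)/(125/9724) = 36/125

36/125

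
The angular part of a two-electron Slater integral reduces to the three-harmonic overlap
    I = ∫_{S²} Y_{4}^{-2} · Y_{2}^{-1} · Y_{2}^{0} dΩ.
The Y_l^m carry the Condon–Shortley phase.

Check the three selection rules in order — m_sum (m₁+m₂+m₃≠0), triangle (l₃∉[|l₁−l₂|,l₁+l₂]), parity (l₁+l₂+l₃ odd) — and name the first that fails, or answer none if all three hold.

m₁+m₂+m₃ = -2 − 1 + 0 = -3  ✗
triangle: |4−2|=2 ≤ l₃=2 ≤ 4+2=6
parity: l₁+l₂+l₃ = 8 is even

m_sum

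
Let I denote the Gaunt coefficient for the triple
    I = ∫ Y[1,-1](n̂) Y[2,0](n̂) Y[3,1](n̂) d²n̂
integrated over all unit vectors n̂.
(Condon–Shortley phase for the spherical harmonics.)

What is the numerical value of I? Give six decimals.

Checks pass: Σm=0; 6 even; l₃=3∈[1,3].
(2·1+1)(2·2+1)(2·3+1) = 105
Δ: 0! 2! 4! / 7! → 1/105
sum: t=0:+1/4 = 1/4
3j²(1 2 3; 0 0 0) = Δ·Π!·Σ² = 3/35  (sign -1)
sum: t=0:+1/8 = 1/8
3j²(1 2 3; -1 0 1) = Δ·Π!·Σ² = 2/35  (sign +1)
combine: 4πI² = 105·3/35·2/35 = 18/35
take √, sign -1: I = -0.20230066

-0.202301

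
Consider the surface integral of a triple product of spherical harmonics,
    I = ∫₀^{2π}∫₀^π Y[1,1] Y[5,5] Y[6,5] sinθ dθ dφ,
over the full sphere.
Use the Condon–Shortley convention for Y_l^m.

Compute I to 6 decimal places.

Σmᵢ = 11 ≠ 0, so the φ-integral vanishes; I = 0

0.000000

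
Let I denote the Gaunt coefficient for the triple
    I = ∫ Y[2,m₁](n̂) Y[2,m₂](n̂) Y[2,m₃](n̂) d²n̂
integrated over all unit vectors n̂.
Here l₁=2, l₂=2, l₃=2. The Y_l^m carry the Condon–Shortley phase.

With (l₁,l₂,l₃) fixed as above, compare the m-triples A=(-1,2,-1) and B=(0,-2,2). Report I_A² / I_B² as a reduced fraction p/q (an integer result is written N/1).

Shared (l₁,l₂,l₃)=(2,2,2): N and (l;000)² cancel in I_A²/I_B².
A: Δ = 2!·2!·2!/7! = 1/630; Racah Σ t=2..2: t=2:+1/4 = 1/4; ⇒ 3j(2 2 2; -1 2 -1)² = 3/35, sgn -1
B: Δ = 2!·2!·2!/7! = 1/630; Racah Σ t=0..0: t=0:+1/8 = 1/8; ⇒ 3j(2 2 2; 0 -2 2)² = 2/35, sgn +1
I_A²/I_B² = (3/35)/(2/35) = 3/2

3/2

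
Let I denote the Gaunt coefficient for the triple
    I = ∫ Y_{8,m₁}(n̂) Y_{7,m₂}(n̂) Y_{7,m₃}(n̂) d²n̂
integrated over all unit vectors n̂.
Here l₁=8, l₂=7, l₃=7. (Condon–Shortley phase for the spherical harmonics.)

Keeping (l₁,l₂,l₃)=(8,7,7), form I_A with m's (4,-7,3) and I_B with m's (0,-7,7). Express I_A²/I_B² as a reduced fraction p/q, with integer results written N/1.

Shared (l₁,l₂,l₃)=(8,7,7): N and (l;000)² cancel in I_A²/I_B².
A: Δ = 8!·8!·6!/23! = 1/22086194130; Racah Σ t=0..0: t=0:+1/16721510400 = 1/16721510400; ⇒ 3j(8 7 7; 4 -7 3)² = 105/7429, sgn +1
B: Δ = 8!·8!·6!/23! = 1/22086194130; Racah Σ t=0..0: t=0:+1/1170505728000 = 1/1170505728000; ⇒ 3j(8 7 7; 0 -7 7)² = 91/222870, sgn +1
I_A²/I_B² = (105/7429)/(91/222870) = 450/13

450/13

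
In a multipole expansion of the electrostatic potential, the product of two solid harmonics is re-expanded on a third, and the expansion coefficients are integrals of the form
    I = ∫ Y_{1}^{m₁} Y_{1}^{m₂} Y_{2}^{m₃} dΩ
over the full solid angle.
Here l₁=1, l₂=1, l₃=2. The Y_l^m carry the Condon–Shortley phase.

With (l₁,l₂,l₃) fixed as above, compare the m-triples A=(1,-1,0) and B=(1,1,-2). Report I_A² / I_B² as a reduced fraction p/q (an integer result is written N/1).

1/6

l's match ⇒ only the (l;m) 3-j factors differ between A and B.
A: triangle coeff Δ(1,1,2) = 1/30; Σ_t [0,0]: t=0:+1/4 = 1/4; (3j)²=1/30 [(1 1 2; 1 -1 0)], sign=+1
B: triangle coeff Δ(1,1,2) = 1/30; Σ_t [0,0]: t=0:+1/4 = 1/4; (3j)²=1/5 [(1 1 2; 1 1 -2)], sign=+1
I_A²/I_B² = (1/30)/(1/5) = 1/6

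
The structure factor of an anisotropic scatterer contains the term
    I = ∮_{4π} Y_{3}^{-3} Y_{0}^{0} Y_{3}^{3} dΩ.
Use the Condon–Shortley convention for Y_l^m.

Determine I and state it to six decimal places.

m-sum 0 ✓  L=6 even ✓  3≤3≤3 ✓
Π(2lᵢ+1) = 7×1×7 = 49
triangle coeff Δ(3,0,3) = 1/7
Σ_t [0,0]: t=0:+1/36 = 1/36
(3j)²=1/7 [(3 0 3; 0 0 0)], sign=-1
Σ_t [0,0]: t=0:+1/720 = 1/720
(3j)²=1/7 [(3 0 3; -3 0 3)], sign=+1
⇒ 4πI² = 1/1
I = (-1)√(1/1/(4π)) = -0.28209479

-0.282095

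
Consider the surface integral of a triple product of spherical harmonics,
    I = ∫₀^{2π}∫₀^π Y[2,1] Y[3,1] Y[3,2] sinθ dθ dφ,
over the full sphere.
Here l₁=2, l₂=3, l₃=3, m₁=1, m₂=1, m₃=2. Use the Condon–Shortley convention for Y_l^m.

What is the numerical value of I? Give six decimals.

0.000000

1 + 1 + 2 = 4 ≠ 0: azimuthal integral kills it; I = 0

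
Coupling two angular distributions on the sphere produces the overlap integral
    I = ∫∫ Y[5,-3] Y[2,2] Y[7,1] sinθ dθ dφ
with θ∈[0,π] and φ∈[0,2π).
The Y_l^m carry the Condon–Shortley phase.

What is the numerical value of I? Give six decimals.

Checks pass: Σm=0; 14 even; l₃=7∈[3,7].
(2·5+1)(2·2+1)(2·7+1) = 825
Δ: 0! 10! 4! / 15! → 1/15015
sum: t=0:+1/57600 = 1/57600
3j²(5 2 7; 0 0 0) = Δ·Π!·Σ² = 21/715  (sign -1)
sum: t=0:+1/1935360 = 1/1935360
3j²(5 2 7; -3 2 1) = Δ·Π!·Σ² = 1/1001  (sign +1)
combine: 4πI² = 825·21/715·1/1001 = 45/1859
take √, sign -1: I = -0.04388960

-0.043890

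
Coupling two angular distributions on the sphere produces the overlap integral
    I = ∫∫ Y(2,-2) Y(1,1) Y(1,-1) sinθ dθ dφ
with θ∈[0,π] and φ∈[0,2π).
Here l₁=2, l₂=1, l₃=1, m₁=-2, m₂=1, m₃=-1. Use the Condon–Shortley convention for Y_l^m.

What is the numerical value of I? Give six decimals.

0.000000

Σmᵢ = -2 ≠ 0, so the φ-integral vanishes; I = 0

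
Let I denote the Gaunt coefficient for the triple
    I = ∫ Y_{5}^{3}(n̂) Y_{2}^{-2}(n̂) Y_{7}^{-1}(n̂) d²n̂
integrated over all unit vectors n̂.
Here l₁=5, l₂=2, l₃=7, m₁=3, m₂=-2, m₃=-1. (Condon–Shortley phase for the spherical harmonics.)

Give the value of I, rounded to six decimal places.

-0.043890

Checks pass: Σm=0; 14 even; l₃=7∈[3,7].
(2·5+1)(2·2+1)(2·7+1) = 825
Δ: 0! 10! 4! / 15! → 1/15015
sum: t=0:+1/57600 = 1/57600
3j²(5 2 7; 0 0 0) = Δ·Π!·Σ² = 21/715  (sign -1)
sum: t=0:+1/1935360 = 1/1935360
3j²(5 2 7; 3 -2 -1) = Δ·Π!·Σ² = 1/1001  (sign +1)
combine: 4πI² = 825·21/715·1/1001 = 45/1859
take √, sign -1: I = -0.04388960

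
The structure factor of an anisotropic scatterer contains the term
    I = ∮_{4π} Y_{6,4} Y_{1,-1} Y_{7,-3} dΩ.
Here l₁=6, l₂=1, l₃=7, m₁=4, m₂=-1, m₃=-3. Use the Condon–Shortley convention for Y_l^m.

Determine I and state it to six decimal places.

Checks pass: Σm=0; 14 even; l₃=7∈[5,7].
(2·6+1)(2·1+1)(2·7+1) = 585
Δ: 0! 12! 2! / 15! → 1/1365
sum: t=0:+1/518400 = 1/518400
3j²(6 1 7; 0 0 0) = Δ·Π!·Σ² = 7/195  (sign -1)
sum: t=0:+1/14515200 = 1/14515200
3j²(6 1 7; 4 -1 -3) = Δ·Π!·Σ² = 2/455  (sign +1)
combine: 4πI² = 585·7/195·2/455 = 6/65
take √, sign -1: I = -0.08570655

-0.085707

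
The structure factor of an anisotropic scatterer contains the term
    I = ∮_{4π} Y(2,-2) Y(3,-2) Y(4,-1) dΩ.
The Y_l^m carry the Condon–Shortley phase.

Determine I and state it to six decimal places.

0.000000

Σmᵢ = -5 ≠ 0, so the φ-integral vanishes; I = 0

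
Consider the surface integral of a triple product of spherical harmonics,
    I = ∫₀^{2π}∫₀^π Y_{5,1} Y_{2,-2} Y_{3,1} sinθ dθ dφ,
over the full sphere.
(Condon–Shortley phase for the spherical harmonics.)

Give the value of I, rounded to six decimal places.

Checks pass: Σm=0; 10 even; l₃=3∈[3,7].
(2·5+1)(2·2+1)(2·3+1) = 385
Δ: 4! 6! 0! / 11! → 1/2310
sum: t=2:+1/144 = 1/144
3j²(5 2 3; 0 0 0) = Δ·Π!·Σ² = 10/231  (sign -1)
sum: t=0:+1/1152 = 1/1152
3j²(5 2 3; 1 -2 1) = Δ·Π!·Σ² = 1/154  (sign +1)
combine: 4πI² = 385·10/231·1/154 = 25/231
take √, sign -1: I = -0.09280237

-0.092802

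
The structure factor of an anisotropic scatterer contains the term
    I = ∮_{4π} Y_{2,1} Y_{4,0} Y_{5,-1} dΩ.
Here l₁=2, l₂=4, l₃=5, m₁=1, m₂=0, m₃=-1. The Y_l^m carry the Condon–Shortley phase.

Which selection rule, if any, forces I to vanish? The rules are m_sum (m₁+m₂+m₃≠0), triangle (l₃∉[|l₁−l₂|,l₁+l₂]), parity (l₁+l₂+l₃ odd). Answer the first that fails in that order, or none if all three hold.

azimuthal sum: 1 + 0 − 1 = 0  ✓
2 ≤ 5 ≤ 6 (triangle on l)  ✓
L = 2 + 4 + 5 = 11 (odd)  ✗

parity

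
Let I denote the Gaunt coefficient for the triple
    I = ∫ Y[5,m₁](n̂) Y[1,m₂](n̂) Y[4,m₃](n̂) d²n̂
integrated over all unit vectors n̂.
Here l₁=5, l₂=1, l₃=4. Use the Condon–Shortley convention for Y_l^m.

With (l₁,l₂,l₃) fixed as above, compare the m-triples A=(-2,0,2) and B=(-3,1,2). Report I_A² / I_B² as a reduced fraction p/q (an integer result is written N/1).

3/4

Same 5,1,4: normalisation and zero-m 3j drop out of the ratio.
A: Δ: 2! 8! 0! / 11! → 1/495; sum: t=1:−1/1440 = -1/1440; 3j²(5 1 4; -2 0 2) = Δ·Π!·Σ² = 7/165  (sign -1)
B: Δ: 2! 8! 0! / 11! → 1/495; sum: t=2:+1/2880 = 1/2880; 3j²(5 1 4; -3 1 2) = Δ·Π!·Σ² = 28/495  (sign +1)
I_A²/I_B² = (7/165)/(28/495) = 3/4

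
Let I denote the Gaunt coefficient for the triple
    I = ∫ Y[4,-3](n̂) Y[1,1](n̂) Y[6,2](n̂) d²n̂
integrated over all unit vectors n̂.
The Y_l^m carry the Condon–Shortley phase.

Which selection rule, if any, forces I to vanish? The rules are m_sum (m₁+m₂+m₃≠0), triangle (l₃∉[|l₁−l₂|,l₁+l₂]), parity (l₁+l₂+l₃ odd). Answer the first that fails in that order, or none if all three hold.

triangle

azimuthal sum: -3 + 1 + 2 = 0  ✓
3 ≤ 6 ≤ 5 (triangle on l)  ✗
L = 4 + 1 + 6 = 11 (odd)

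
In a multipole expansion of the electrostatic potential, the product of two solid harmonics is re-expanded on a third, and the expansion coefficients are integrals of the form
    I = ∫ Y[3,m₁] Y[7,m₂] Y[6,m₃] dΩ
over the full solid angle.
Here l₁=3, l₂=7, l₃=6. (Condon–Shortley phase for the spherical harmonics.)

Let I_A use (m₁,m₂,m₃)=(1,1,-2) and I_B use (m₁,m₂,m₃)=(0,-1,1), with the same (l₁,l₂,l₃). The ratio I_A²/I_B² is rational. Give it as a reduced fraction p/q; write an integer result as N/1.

2645/11094

l's match ⇒ only the (l;m) 3-j factors differ between A and B.
A: triangle coeff Δ(3,7,6) = 1/2042040; Σ_t [0,2]: t=0:+1/3870720 t=1:−1/181440 t=2:+1/138240 = 23/11612160; (3j)²=529/204204 [(3 7 6; 1 1 -2)], sign=+1
B: triangle coeff Δ(3,7,6) = 1/2042040; Σ_t [1,3]: t=1:−1/172800 t=2:+1/69120 t=3:−1/362880 = 43/7257600; (3j)²=1849/170170 [(3 7 6; 0 -1 1)], sign=-1
I_A²/I_B² = (529/204204)/(1849/170170) = 2645/11094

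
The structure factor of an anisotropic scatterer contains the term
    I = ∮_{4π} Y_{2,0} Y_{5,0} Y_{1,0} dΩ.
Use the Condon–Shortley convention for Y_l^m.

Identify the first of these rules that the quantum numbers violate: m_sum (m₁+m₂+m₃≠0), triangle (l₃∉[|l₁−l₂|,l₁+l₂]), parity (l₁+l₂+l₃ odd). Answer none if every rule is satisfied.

m₁+m₂+m₃ = 0 + 0 + 0 = 0  ✓
triangle: |2−5|=3 ≤ l₃=1 ≤ 2+5=7  ✗
parity: l₁+l₂+l₃ = 8 is even

triangle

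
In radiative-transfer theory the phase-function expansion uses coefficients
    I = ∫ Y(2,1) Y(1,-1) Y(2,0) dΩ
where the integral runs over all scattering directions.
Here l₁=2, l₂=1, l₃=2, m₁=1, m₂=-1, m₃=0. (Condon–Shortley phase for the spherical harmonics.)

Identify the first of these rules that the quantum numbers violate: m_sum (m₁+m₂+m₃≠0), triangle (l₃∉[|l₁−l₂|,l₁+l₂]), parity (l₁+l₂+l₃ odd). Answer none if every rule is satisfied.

parity

m₁+m₂+m₃ = 1 − 1 + 0 = 0  ✓
triangle: |2−1|=1 ≤ l₃=2 ≤ 2+1=3  ✓
parity: l₁+l₂+l₃ = 5 is odd  ✗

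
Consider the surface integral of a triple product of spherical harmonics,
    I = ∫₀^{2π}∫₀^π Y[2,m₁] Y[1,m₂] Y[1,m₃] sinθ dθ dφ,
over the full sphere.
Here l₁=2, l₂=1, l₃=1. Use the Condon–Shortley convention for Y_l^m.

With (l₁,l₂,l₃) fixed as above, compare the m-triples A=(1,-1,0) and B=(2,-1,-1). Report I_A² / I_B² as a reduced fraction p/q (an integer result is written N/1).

l's match ⇒ only the (l;m) 3-j factors differ between A and B.
A: triangle coeff Δ(2,1,1) = 1/30; Σ_t [0,0]: t=0:+1/2 = 1/2; (3j)²=1/10 [(2 1 1; 1 -1 0)], sign=-1
B: triangle coeff Δ(2,1,1) = 1/30; Σ_t [0,0]: t=0:+1/4 = 1/4; (3j)²=1/5 [(2 1 1; 2 -1 -1)], sign=+1
I_A²/I_B² = (1/10)/(1/5) = 1/2

1/2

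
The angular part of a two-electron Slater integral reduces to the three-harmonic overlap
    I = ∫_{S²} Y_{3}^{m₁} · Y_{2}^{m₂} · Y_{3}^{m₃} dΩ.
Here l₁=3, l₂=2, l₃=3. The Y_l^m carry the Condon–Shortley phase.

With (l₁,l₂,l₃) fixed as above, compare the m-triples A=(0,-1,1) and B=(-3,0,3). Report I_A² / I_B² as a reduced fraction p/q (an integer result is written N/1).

2/25

Same 3,2,3: normalisation and zero-m 3j drop out of the ratio.
A: Δ: 2! 4! 2! / 9! → 1/3780; sum: t=0:+1/12 t=1:−1/8 = -1/24; 3j²(3 2 3; 0 -1 1) = Δ·Π!·Σ² = 1/210  (sign -1)
B: Δ: 2! 4! 2! / 9! → 1/3780; sum: t=2:+1/96 = 1/96; 3j²(3 2 3; -3 0 3) = Δ·Π!·Σ² = 5/84  (sign +1)
I_A²/I_B² = (1/210)/(5/84) = 2/25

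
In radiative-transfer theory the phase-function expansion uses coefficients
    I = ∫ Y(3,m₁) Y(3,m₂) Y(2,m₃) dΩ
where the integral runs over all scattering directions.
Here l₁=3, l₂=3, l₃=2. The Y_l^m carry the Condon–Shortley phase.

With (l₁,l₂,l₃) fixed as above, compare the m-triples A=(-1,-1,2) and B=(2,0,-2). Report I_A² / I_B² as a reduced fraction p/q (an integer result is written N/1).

6/5

Shared (l₁,l₂,l₃)=(3,3,2): N and (l;000)² cancel in I_A²/I_B².
A: Δ = 4!·2!·2!/9! = 1/3780; Racah Σ t=2..2: t=2:+1/16 = 1/16; ⇒ 3j(3 3 2; -1 -1 2)² = 2/35, sgn +1
B: Δ = 4!·2!·2!/9! = 1/3780; Racah Σ t=1..1: t=1:−1/24 = -1/24; ⇒ 3j(3 3 2; 2 0 -2)² = 1/21, sgn -1
I_A²/I_B² = (2/35)/(1/21) = 6/5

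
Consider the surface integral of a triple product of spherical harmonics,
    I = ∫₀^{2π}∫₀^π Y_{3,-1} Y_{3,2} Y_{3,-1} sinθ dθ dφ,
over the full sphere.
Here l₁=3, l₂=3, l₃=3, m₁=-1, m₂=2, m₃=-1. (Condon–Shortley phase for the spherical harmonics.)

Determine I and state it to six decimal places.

l₁+l₂+l₃=9 is odd: 3j(l;000)=0 ⇒ I=0

0.000000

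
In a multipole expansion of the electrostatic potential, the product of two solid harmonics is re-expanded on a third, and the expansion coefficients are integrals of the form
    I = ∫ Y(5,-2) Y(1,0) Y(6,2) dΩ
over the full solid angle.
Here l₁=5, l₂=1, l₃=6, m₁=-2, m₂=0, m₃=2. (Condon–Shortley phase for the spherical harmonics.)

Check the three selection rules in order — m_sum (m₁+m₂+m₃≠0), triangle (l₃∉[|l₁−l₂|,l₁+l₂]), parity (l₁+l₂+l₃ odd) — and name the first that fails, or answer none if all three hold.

m₁+m₂+m₃ = -2 + 0 + 2 = 0  ✓
triangle: |5−1|=4 ≤ l₃=6 ≤ 5+1=6  ✓
parity: l₁+l₂+l₃ = 12 is even  ✓

none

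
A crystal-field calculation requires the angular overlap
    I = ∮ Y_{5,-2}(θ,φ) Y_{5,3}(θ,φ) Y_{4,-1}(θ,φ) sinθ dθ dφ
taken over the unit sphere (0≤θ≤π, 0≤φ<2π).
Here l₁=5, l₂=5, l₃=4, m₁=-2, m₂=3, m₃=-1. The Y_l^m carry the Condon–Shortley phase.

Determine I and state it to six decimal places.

Checks pass: Σm=0; 14 even; l₃=4∈[0,10].
(2·5+1)(2·5+1)(2·4+1) = 1089
Δ: 6! 4! 4! / 15! → 1/3153150
sum: t=1:−1/69120 t=2:+1/1728 t=3:−1/576 t=4:+1/1728 t=5:−1/69120 = -7/11520
3j²(5 5 4; 0 0 0) = Δ·Π!·Σ² = 2/143  (sign -1)
sum: t=4:+1/6912 t=5:−1/2880 t=6:+1/17280 = -1/6912
3j²(5 5 4; -2 3 -1) = Δ·Π!·Σ² = 5/429  (sign +1)
combine: 4πI² = 1089·2/143·5/429 = 30/169
take √, sign -1: I = -0.11885360

-0.118854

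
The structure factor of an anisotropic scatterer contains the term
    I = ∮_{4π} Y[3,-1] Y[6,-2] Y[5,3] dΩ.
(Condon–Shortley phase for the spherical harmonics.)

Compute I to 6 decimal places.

m-sum 0 ✓  L=14 even ✓  3≤5≤9 ✓
Π(2lᵢ+1) = 7×13×11 = 1001
triangle coeff Δ(3,6,5) = 1/675675
Σ_t [1,3]: t=1:−1/8640 t=2:+1/2304 t=3:−1/8640 = 7/34560
(3j)²=7/429 [(3 6 5; 0 0 0)], sign=-1
Σ_t [2,4]: t=2:+1/11520 t=3:−1/30240 t=4:+1/1935360 = 1/18432
(3j)²=7/429 [(3 6 5; -1 -2 3)], sign=+1
⇒ 4πI² = 343/1287
I = (-1)√(343/1287/(4π)) = -0.14563067

-0.145631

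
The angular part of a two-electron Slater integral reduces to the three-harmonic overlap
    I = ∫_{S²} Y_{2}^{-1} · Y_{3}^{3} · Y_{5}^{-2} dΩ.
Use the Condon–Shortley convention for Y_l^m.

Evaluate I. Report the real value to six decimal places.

Rules hold: Σm=0, L=10 even, 1≤5≤5.
N = 5·7·11 = 385
Δ = 0!·4!·6!/11! = 1/2310
Racah Σ t=0..0: t=0:+1/144 = 1/144
⇒ 3j(2 3 5; 0 0 0)² = 10/231, sgn -1
Racah Σ t=0..0: t=0:+1/4320 = 1/4320
⇒ 3j(2 3 5; -1 3 -2)² = 1/330, sgn -1
4πI² = N·(3j₀)²·(3jₘ)² = 5/99
I = +1·√(0.0505051/4π) = 0.06339609

0.063396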